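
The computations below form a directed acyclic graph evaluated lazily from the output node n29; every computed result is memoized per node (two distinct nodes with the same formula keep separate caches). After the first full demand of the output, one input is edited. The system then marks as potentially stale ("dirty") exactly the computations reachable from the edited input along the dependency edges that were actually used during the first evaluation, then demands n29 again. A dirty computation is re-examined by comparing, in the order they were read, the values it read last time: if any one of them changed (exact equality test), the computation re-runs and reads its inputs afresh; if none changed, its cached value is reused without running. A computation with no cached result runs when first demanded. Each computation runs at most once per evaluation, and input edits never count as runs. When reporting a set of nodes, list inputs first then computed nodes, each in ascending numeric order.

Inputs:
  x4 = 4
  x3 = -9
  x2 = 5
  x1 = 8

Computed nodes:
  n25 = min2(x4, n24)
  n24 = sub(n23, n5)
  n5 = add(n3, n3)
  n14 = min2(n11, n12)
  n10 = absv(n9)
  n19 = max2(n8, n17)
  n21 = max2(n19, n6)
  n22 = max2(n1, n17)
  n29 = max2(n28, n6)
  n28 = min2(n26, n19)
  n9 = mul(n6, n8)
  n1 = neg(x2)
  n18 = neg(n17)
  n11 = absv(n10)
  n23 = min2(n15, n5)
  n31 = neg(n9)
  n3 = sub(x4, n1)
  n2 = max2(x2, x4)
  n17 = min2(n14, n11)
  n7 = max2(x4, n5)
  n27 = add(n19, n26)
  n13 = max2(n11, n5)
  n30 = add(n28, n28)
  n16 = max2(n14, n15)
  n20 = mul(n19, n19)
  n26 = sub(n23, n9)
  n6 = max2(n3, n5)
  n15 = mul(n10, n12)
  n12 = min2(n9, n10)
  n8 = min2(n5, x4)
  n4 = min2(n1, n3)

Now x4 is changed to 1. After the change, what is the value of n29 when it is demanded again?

Demanding n29 again yields 12.

First demand of the output computes:
  n1 = neg(5) = -5
  n3 = sub(4, -5) = 9
  n5 = add(9, 9) = 18
  n6 = max2(9, 18) = 18
  n8 = min2(18, 4) = 4
  n9 = mul(18, 4) = 72
  n10 = absv(72) = 72
  n11 = absv(72) = 72
  n12 = min2(72, 72) = 72
  n14 = min2(72, 72) = 72
  n15 = mul(72, 72) = 5184
  n17 = min2(72, 72) = 72
  n19 = max2(4, 72) = 72
  n23 = min2(5184, 18) = 18
  n26 = sub(18, 72) = -54
  n28 = min2(-54, 72) = -54
  n29 = max2(-54, 18) = 18

After the edit, cleaning proceeds:
  n3: a read changed (x4 4->1) — executes, giving 6.
  n5: a read changed (n3 9->6; n3 9->6) — executes, giving 12.
  n6: a read changed (n3 9->6; n5 18->12) — executes, giving 12.
  n8: a read changed (n5 18->12; x4 4->1) — executes, giving 1.
  n9: a read changed (n6 18->12; n8 4->1) — executes, giving 12.
  n10: a read changed (n9 72->12) — executes, giving 12.
  n11: a read changed (n10 72->12) — executes, giving 12.
  n12: a read changed (n9 72->12; n10 72->12) — executes, giving 12.
  n14: a read changed (n11 72->12; n12 72->12) — executes, giving 12.
  n15: a read changed (n10 72->12; n12 72->12) — executes, giving 144.
  n17: a read changed (n14 72->12; n11 72->12) — executes, giving 12.
  n19: a read changed (n8 4->1; n17 72->12) — executes, giving 12.
  n23: a read changed (n15 5184->144; n5 18->12) — executes, giving 12.
  n26: a read changed (n23 18->12; n9 72->12) — executes, giving 0.
  n28: a read changed (n26 -54->0; n19 72->12) — executes, giving 0.
  n29: a read changed (n28 -54->0; n6 18->12) — executes, giving 12.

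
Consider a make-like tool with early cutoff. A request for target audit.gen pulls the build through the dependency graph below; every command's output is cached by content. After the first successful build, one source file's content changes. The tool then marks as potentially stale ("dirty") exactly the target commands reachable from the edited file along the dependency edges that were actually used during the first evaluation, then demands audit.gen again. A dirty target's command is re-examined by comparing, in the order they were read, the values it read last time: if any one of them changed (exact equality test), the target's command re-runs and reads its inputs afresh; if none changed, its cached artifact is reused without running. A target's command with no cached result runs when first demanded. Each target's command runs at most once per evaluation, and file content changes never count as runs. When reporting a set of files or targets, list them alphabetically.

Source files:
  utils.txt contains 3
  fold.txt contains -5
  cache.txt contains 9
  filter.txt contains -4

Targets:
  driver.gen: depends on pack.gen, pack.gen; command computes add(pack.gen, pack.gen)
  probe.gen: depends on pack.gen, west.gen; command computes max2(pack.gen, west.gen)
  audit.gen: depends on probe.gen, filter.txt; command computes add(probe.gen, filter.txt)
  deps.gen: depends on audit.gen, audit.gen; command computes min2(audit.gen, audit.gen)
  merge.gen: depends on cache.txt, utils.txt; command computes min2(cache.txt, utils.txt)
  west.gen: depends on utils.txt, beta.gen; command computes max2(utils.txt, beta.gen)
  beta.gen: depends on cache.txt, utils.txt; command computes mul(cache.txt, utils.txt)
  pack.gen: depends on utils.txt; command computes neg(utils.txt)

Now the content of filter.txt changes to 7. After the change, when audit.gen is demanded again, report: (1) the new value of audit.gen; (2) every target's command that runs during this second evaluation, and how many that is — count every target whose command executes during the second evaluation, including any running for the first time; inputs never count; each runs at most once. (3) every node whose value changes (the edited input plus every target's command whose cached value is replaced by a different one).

Demanding audit.gen again yields 34.
1 target commands run: audit.gen.
The nodes whose values change: audit.gen, filter.txt.

First demand of the output computes:
  beta.gen = mul(9, 3) = 27
  pack.gen = neg(3) = -3
  west.gen = max2(3, 27) = 27
  probe.gen = max2(-3, 27) = 27
  audit.gen = add(27, -4) = 23

After the edit, cleaning proceeds:
  audit.gen: a read changed (filter.txt -4->7) — executes, giving 34.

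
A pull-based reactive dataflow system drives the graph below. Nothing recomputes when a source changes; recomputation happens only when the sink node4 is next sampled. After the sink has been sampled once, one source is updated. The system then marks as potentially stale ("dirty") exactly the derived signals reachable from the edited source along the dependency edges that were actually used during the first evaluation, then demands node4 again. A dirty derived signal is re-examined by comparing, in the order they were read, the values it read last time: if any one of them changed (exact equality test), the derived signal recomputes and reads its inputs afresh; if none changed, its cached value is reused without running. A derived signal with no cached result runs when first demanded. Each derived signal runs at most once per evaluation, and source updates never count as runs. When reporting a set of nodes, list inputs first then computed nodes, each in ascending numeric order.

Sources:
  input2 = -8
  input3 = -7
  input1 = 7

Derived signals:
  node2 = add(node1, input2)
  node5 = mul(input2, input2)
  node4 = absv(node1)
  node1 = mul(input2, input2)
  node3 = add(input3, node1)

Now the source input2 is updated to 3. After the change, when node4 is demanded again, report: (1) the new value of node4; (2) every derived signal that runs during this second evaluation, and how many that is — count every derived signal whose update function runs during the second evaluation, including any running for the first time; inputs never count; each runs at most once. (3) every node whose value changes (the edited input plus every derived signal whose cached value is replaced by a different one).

First evaluation (everything demanded from the output):
  node1 = mul(-8, -8) = 64
  node4 = absv(64) = 64

Propagation after the edit:
  node1: runs — input2 -8->3; input2 -8->3; result 9.
  node4: runs — node1 64->9; result 9.

New value of node4: 9.
Derived signals that run: node1, node4 — 2 in total.
Values that change: input2, node1, node4.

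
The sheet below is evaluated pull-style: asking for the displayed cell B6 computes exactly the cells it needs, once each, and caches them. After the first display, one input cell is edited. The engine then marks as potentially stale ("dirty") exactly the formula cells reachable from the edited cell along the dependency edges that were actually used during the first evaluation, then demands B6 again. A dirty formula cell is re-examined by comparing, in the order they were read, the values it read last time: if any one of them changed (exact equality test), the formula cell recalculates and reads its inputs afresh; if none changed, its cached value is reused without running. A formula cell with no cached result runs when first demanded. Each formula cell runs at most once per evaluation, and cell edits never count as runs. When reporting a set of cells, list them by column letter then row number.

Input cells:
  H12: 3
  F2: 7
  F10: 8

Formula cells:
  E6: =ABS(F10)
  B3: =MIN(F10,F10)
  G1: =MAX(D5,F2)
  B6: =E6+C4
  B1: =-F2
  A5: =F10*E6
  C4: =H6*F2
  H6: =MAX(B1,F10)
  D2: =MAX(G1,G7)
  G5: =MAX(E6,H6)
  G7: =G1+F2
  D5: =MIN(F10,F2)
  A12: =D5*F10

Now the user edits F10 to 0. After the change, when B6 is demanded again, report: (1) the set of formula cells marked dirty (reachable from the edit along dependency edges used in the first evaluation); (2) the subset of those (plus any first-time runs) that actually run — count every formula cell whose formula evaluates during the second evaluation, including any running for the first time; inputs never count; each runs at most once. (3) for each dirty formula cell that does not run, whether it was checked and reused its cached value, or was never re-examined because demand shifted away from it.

The edit dirties: B6, C4, E6, H6.
4 formula cells run: B6, C4, E6, H6.
No dirty formula cell escaped a run.

First demand of the output computes:
  B1 = -(7) = -7
  E6 = ABS(8) = 8
  H6 = MAX(-7, 8) = 8
  C4 = 8 * 7 = 56
  B6 = 8 + 56 = 64

After the edit, cleaning proceeds:
  E6: a read changed (F10 8->0) — executes, giving 0.
  H6: a read changed (F10 8->0) — executes, giving 0.
  C4: a read changed (H6 8->0) — executes, giving 0.
  B6: a read changed (E6 8->0; C4 56->0) — executes, giving 0.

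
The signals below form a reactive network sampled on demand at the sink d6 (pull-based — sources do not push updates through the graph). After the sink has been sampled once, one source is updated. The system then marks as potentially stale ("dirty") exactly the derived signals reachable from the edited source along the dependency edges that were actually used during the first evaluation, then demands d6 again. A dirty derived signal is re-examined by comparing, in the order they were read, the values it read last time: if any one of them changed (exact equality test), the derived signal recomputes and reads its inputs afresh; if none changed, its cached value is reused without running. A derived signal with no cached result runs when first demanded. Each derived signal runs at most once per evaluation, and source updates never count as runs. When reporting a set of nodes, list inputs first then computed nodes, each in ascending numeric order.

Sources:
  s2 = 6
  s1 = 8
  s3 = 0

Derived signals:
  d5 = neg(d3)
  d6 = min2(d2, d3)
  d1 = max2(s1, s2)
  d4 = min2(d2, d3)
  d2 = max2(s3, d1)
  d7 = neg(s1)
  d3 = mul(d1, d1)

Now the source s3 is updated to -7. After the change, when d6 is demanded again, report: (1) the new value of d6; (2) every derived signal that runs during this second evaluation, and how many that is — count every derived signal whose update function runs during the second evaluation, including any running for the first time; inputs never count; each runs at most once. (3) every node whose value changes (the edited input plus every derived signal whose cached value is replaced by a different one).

Initial pass — values computed on the first demand:
  d1 = max2(8, 6) = 8
  d2 = max2(0, 8) = 8
  d3 = mul(8, 8) = 64
  d6 = min2(8, 64) = 8

Second demand — change propagation:
  d2: re-runs because s3 0->-7; new result 8 (unchanged).
  d6: re-examined; everything it read last time is the same (d2 unchanged, d3 unchanged) — cache 8 kept, no run.

The important point: d2 recomputes to an identical value, and the output ends up unchanged.

d6 now evaluates to 8.
Run set: d2 (1 run).
Changed values: s3.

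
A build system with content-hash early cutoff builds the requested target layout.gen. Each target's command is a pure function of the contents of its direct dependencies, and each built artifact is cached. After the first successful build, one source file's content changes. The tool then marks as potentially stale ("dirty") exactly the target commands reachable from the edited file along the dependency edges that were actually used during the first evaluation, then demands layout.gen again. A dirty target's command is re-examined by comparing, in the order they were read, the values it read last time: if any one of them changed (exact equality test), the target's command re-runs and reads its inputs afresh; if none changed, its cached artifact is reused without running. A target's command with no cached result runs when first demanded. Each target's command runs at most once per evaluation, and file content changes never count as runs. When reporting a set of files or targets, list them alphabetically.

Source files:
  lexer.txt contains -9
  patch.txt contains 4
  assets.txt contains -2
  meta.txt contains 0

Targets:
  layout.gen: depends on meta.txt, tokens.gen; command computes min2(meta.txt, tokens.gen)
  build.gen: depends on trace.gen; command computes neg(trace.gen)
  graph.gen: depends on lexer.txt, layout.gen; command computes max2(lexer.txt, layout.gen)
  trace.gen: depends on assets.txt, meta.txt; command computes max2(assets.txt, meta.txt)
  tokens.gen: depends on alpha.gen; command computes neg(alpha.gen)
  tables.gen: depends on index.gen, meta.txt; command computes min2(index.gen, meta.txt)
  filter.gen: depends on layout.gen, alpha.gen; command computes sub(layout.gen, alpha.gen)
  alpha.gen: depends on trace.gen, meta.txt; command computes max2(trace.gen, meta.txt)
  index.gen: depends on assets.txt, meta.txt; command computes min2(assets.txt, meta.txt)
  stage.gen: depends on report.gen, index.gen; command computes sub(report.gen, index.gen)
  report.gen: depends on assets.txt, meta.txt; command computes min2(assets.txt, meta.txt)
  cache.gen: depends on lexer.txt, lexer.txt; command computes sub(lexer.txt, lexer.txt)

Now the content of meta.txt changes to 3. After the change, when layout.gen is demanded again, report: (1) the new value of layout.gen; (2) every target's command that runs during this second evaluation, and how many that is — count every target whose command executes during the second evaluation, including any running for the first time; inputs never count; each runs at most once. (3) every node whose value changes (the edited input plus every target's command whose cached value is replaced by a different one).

New value of layout.gen: -3.
Target commands that run: alpha.gen, layout.gen, tokens.gen, trace.gen — 4 in total.
Values that change: alpha.gen, layout.gen, meta.txt, tokens.gen, trace.gen.

First evaluation (everything demanded from the output):
  trace.gen = max2(-2, 0) = 0
  alpha.gen = max2(0, 0) = 0
  tokens.gen = neg(0) = 0
  layout.gen = min2(0, 0) = 0

Propagation after the edit:
  trace.gen: runs — meta.txt 0->3; result 3.
  alpha.gen: runs — trace.gen 0->3; meta.txt 0->3; result 3.
  tokens.gen: runs — alpha.gen 0->3; result -3.
  layout.gen: runs — meta.txt 0->3; tokens.gen 0->-3; result -3.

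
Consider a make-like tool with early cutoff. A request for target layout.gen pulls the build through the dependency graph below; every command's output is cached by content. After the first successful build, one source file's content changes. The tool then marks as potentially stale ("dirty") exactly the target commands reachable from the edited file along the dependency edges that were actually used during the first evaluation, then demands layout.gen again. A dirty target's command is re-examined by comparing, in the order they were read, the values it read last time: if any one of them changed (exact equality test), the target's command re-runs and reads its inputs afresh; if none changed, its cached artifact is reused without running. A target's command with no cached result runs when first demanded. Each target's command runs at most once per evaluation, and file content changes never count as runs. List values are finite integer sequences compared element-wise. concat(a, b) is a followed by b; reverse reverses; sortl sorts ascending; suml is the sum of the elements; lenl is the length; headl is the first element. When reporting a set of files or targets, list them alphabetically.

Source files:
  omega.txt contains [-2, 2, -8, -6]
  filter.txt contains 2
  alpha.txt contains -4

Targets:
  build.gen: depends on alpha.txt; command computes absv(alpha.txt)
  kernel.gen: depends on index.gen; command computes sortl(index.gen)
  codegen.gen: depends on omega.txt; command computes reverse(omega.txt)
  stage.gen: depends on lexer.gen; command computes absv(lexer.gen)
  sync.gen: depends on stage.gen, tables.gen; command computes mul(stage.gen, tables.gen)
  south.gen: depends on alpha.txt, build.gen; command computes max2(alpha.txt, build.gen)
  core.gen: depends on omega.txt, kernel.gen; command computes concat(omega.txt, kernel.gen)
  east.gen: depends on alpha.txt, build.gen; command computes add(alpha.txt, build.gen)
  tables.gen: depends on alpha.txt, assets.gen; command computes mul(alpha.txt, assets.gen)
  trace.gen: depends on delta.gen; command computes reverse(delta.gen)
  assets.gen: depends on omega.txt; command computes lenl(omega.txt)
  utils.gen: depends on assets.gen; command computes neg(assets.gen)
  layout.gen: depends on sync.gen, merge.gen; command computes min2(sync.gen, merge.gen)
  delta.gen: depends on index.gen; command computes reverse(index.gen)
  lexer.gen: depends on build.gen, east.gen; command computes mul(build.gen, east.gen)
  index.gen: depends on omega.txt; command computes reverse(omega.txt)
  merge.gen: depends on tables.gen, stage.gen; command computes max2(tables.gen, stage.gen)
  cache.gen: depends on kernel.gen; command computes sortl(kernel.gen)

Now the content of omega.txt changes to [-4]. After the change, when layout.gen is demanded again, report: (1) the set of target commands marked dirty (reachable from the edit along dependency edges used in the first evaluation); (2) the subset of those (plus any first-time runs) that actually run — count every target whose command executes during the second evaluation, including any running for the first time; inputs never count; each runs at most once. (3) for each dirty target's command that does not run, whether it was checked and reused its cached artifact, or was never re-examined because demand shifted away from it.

The edit dirties: assets.gen, layout.gen, merge.gen, sync.gen, tables.gen.
4 target commands run: assets.gen, merge.gen, sync.gen, tables.gen.
Cache hits after checking: layout.gen.
Note where the cutoff bites: layout.gen is checked, finds nothing changed, and keeps its cache.

First demand of the output computes:
  assets.gen = lenl([-2, 2, -8, -6]) = 4
  build.gen = absv(-4) = 4
  east.gen = add(-4, 4) = 0
  lexer.gen = mul(4, 0) = 0
  stage.gen = absv(0) = 0
  tables.gen = mul(-4, 4) = -16
  merge.gen = max2(-16, 0) = 0
  sync.gen = mul(0, -16) = 0
  layout.gen = min2(0, 0) = 0

After the edit, cleaning proceeds:
  assets.gen: a read changed (omega.txt [-2, 2, -8, -6]->[-4]) — executes, giving 1.
  tables.gen: a read changed (assets.gen 4->1) — executes, giving -4.
  merge.gen: a read changed (tables.gen -16->-4) — executes, giving 0 — identical to its old value.
  sync.gen: a read changed (tables.gen -16->-4) — executes, giving 0 — identical to its old value.
  layout.gen: dirty, but its reads are unchanged (sync.gen unchanged, merge.gen unchanged); cached 0 stands.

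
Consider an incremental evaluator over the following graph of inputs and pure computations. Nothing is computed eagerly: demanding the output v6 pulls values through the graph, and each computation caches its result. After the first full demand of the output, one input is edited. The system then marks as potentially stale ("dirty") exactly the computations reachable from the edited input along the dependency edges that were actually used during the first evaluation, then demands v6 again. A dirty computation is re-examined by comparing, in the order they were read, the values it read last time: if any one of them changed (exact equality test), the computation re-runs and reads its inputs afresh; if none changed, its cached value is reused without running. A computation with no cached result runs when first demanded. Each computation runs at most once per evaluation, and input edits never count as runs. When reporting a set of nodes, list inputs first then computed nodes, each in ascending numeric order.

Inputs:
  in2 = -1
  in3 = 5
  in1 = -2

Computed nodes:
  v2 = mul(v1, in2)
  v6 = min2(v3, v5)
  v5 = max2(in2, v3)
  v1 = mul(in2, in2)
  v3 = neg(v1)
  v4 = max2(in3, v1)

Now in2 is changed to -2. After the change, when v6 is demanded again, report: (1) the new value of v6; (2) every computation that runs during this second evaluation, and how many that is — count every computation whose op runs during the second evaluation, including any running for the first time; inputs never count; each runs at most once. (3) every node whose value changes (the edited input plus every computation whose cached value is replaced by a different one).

Initial pass — values computed on the first demand:
  v1 = mul(-1, -1) = 1
  v3 = neg(1) = -1
  v5 = max2(-1, -1) = -1
  v6 = min2(-1, -1) = -1

Second demand — change propagation:
  v1: re-runs because in2 -1->-2; in2 -1->-2; new result 4.
  v3: re-runs because v1 1->4; new result -4.
  v5: re-runs because in2 -1->-2; v3 -1->-4; new result -2.
  v6: re-runs because v3 -1->-4; v5 -1->-2; new result -4.

v6 now evaluates to -4.
Run set: v1, v3, v5, v6 (4 run).
Changed values: in2, v1, v3, v5, v6.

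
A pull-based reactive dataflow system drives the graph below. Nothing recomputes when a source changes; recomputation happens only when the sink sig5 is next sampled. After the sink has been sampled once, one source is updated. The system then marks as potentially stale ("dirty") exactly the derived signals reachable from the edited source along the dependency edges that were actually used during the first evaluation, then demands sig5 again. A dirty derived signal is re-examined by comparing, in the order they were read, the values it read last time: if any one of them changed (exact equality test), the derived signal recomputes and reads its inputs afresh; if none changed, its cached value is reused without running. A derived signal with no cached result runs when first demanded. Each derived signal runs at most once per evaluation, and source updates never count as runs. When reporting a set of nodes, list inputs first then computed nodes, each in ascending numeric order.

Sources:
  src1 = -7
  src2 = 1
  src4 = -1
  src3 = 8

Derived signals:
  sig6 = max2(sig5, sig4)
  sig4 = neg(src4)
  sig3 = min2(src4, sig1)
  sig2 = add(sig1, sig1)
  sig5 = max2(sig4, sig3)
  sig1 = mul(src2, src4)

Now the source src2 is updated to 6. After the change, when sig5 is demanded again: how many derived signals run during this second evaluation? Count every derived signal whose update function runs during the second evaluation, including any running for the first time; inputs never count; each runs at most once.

First evaluation (everything demanded from the output):
  sig1 = mul(1, -1) = -1
  sig3 = min2(-1, -1) = -1
  sig4 = neg(-1) = 1
  sig5 = max2(1, -1) = 1

Propagation after the edit:
  sig1: runs — src2 1->6; result -6.
  sig3: runs — sig1 -1->-6; result -6.
  sig5: runs — sig3 -1->-6; result 1 (same value as before).

Derived signals that run: sig1, sig3, sig5 — 3 in total.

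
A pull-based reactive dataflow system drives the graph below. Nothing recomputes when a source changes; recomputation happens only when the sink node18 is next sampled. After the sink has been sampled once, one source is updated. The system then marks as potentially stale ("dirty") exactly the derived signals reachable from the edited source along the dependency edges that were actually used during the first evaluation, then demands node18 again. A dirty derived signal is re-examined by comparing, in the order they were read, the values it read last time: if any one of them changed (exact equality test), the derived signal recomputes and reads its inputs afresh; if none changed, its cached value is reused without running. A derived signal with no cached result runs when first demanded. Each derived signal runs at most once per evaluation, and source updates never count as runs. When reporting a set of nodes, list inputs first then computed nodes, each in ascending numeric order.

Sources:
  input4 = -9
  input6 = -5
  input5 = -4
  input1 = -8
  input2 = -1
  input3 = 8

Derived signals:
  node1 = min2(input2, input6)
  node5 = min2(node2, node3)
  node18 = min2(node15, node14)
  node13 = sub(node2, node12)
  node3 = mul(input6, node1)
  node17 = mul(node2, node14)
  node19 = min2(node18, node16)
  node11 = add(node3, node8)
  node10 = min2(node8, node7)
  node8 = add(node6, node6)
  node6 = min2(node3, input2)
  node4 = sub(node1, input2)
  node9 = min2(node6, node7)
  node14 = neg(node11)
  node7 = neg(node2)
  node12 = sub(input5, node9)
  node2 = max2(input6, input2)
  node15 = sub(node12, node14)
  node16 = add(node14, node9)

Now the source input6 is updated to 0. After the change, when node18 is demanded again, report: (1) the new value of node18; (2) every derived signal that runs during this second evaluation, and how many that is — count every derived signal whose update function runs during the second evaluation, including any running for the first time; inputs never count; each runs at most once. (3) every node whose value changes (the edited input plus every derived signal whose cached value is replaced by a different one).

First evaluation (everything demanded from the output):
  node1 = min2(-1, -5) = -5
  node2 = max2(-5, -1) = -1
  node3 = mul(-5, -5) = 25
  node6 = min2(25, -1) = -1
  node7 = neg(-1) = 1
  node8 = add(-1, -1) = -2
  node9 = min2(-1, 1) = -1
  node11 = add(25, -2) = 23
  node12 = sub(-4, -1) = -3
  node14 = neg(23) = -23
  node15 = sub(-3, -23) = 20
  node18 = min2(20, -23) = -23

Propagation after the edit:
  node1: runs — input6 -5->0; result -1.
  node2: runs — input6 -5->0; result 0.
  node3: runs — input6 -5->0; node1 -5->-1; result 0.
  node6: runs — node3 25->0; result -1 (same value as before).
  node7: runs — node2 -1->0; result 0.
  node8: checked — values it read are unchanged (node6 unchanged, node6 unchanged); reused cached -2 without running.
  node9: runs — node7 1->0; result -1 (same value as before).
  node11: runs — node3 25->0; result -2.
  node12: checked — values it read are unchanged (input5 unchanged, node9 unchanged); reused cached -3 without running.
  node14: runs — node11 23->-2; result 2.
  node15: runs — node14 -23->2; result -5.
  node18: runs — node15 20->-5; node14 -23->2; result -5.

Key observation: the cutoff stops propagation at node8 — its inputs' values are unchanged, so it reuses its cache.

New value of node18: -5.
Derived signals that run: node1, node2, node3, node6, node7, node9, node11, node14, node15, node18 — 10 in total.
Values that change: input6, node1, node2, node3, node7, node11, node14, node15, node18.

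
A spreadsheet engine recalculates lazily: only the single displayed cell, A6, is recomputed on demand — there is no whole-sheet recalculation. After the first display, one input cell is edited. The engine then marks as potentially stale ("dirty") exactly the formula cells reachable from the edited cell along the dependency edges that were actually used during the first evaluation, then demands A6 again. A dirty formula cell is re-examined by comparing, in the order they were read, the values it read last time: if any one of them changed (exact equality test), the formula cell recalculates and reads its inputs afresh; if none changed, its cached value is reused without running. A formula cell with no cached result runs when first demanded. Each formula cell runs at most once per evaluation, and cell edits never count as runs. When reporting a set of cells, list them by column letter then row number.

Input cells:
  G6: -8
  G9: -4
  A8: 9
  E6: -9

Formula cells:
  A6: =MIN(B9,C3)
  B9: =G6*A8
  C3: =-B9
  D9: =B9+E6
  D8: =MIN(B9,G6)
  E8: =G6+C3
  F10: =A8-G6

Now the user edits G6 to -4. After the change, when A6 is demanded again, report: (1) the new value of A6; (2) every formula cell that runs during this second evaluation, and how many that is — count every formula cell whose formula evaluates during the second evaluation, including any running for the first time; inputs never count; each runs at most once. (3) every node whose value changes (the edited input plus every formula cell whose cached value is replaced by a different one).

New value of A6: -36.
Formula cells that run: A6, B9, C3 — 3 in total.
Values that change: A6, B9, C3, G6.

First evaluation (everything demanded from the output):
  B9 = -8 * 9 = -72
  C3 = -(-72) = 72
  A6 = MIN(-72, 72) = -72

Propagation after the edit:
  B9: runs — G6 -8->-4; result -36.
  C3: runs — B9 -72->-36; result 36.
  A6: runs — B9 -72->-36; C3 72->36; result -36.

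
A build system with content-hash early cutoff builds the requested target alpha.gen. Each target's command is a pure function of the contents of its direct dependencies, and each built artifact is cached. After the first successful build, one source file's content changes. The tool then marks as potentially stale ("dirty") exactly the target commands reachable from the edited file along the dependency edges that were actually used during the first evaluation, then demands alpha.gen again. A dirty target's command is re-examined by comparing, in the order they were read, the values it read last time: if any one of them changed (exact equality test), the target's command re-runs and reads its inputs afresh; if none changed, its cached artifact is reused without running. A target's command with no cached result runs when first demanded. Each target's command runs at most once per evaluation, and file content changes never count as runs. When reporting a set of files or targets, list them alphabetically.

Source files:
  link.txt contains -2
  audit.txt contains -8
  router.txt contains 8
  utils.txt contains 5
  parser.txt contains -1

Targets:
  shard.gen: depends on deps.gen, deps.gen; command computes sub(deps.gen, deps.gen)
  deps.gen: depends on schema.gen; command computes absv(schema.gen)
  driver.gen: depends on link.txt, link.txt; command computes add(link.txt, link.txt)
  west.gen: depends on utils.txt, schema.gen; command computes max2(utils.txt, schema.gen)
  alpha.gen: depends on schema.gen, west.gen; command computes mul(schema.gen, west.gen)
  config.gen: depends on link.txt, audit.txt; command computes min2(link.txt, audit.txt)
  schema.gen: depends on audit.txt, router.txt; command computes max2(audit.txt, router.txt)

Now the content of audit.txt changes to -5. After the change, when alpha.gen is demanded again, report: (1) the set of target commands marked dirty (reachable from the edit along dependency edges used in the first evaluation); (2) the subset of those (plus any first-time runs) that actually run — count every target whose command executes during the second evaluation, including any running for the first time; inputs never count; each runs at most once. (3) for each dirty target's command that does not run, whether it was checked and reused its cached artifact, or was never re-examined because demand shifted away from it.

First evaluation (everything demanded from the output):
  schema.gen = max2(-8, 8) = 8
  west.gen = max2(5, 8) = 8
  alpha.gen = mul(8, 8) = 64

Propagation after the edit:
  schema.gen: runs — audit.txt -8->-5; result 8 (same value as before).
  west.gen: checked — values it read are unchanged (utils.txt unchanged, schema.gen unchanged); reused cached 8 without running.
  alpha.gen: checked — values it read are unchanged (schema.gen unchanged, west.gen unchanged); reused cached 64 without running.

Key observation: the change is absorbed at schema.gen — it re-runs but produces the same value, and the output's value is unchanged.

Marked dirty: alpha.gen, schema.gen, west.gen.
Target commands that run: schema.gen — 1 in total.
Checked but reused from cache: alpha.gen, west.gen.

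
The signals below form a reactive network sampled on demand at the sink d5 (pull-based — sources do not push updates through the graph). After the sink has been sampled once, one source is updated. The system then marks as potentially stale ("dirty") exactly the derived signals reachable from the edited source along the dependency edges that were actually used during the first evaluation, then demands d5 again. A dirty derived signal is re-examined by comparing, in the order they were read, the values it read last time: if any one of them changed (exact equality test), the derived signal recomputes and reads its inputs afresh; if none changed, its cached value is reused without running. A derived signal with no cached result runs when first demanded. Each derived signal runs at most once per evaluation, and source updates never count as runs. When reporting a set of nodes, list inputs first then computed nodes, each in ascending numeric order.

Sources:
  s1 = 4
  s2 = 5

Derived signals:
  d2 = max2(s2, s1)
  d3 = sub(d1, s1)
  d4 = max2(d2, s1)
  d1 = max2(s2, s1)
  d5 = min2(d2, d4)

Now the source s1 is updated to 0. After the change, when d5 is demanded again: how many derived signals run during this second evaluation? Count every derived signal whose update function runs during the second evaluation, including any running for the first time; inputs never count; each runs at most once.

Run set: d2, d4 (2 run).
The important point: at d5 every value read last time is unchanged, so the dirty flag clears without a run.

Initial pass — values computed on the first demand:
  d2 = max2(5, 4) = 5
  d4 = max2(5, 4) = 5
  d5 = min2(5, 5) = 5

Second demand — change propagation:
  d2: re-runs because s1 4->0; new result 5 (unchanged).
  d4: re-runs because s1 4->0; new result 5 (unchanged).
  d5: re-examined; everything it read last time is the same (d2 unchanged, d4 unchanged) — cache 5 kept, no run.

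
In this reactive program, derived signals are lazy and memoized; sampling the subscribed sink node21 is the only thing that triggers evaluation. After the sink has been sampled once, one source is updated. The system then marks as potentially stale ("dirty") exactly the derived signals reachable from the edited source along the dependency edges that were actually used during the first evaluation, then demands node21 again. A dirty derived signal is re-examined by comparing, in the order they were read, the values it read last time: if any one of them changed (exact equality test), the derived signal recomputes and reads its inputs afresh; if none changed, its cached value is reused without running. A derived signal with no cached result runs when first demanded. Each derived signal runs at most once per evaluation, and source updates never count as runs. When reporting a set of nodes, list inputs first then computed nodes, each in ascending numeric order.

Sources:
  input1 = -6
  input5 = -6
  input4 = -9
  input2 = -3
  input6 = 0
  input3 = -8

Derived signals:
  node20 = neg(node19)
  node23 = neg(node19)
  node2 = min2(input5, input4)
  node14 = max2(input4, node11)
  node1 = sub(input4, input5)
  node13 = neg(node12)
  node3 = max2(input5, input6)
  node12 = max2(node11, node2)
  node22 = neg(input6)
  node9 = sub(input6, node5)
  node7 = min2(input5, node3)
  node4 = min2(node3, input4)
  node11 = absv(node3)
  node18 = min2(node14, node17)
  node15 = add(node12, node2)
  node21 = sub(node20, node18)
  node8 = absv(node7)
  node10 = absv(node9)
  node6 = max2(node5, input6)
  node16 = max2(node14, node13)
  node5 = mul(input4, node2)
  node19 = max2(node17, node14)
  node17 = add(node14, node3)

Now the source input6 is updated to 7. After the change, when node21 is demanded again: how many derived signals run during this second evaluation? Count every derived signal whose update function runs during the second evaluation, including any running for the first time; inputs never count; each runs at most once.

First demand of the output computes:
  node3 = max2(-6, 0) = 0
  node11 = absv(0) = 0
  node14 = max2(-9, 0) = 0
  node17 = add(0, 0) = 0
  node18 = min2(0, 0) = 0
  node19 = max2(0, 0) = 0
  node20 = neg(0) = 0
  node21 = sub(0, 0) = 0

After the edit, cleaning proceeds:
  node3: a read changed (input6 0->7) — executes, giving 7.
  node11: a read changed (node3 0->7) — executes, giving 7.
  node14: a read changed (node11 0->7) — executes, giving 7.
  node17: a read changed (node14 0->7; node3 0->7) — executes, giving 14.
  node18: a read changed (node14 0->7; node17 0->14) — executes, giving 7.
  node19: a read changed (node17 0->14; node14 0->7) — executes, giving 14.
  node20: a read changed (node19 0->14) — executes, giving -14.
  node21: a read changed (node20 0->-14; node18 0->7) — executes, giving -21.

8 derived signals run: node3, node11, node14, node17, node18, node19, node20, node21.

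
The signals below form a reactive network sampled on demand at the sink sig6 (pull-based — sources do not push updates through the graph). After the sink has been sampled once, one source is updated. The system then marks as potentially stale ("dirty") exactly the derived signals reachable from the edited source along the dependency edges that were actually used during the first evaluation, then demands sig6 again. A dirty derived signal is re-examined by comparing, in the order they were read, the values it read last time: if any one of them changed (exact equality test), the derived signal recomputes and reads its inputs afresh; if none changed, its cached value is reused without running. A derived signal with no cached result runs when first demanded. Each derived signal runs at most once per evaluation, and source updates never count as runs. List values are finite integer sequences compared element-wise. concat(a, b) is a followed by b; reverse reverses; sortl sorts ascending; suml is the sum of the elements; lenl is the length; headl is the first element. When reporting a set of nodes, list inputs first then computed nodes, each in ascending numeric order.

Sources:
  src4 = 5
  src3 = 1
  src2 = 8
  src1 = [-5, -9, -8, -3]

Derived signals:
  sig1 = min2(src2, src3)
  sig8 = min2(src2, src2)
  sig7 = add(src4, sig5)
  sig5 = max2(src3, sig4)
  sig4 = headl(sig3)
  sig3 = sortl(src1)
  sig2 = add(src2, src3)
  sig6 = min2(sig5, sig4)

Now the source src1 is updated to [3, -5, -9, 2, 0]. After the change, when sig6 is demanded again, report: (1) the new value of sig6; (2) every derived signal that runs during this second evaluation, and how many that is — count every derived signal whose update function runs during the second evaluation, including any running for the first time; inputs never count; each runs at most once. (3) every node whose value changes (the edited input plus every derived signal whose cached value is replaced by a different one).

sig6 now evaluates to -9.
Run set: sig3, sig4 (2 run).
Changed values: src1, sig3.
The important point: sig4 recomputes to an identical value, and the output ends up unchanged.

Initial pass — values computed on the first demand:
  sig3 = sortl([-5, -9, -8, -3]) = [-9, -8, -5, -3]
  sig4 = headl([-9, -8, -5, -3]) = -9
  sig5 = max2(1, -9) = 1
  sig6 = min2(1, -9) = -9

Second demand — change propagation:
  sig3: re-runs because src1 [-5, -9, -8, -3]->[3, -5, -9, 2, 0]; new result [-9, -5, 0, 2, 3].
  sig4: re-runs because sig3 [-9, -8, -5, -3]->[-9, -5, 0, 2, 3]; new result -9 (unchanged).
  sig5: re-examined; everything it read last time is the same (src3 unchanged, sig4 unchanged) — cache 1 kept, no run.
  sig6: re-examined; everything it read last time is the same (sig5 unchanged, sig4 unchanged) — cache -9 kept, no run.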